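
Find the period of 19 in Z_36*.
Powers of 19 mod 36: 19^1≡19, 19^2≡1. Order = 2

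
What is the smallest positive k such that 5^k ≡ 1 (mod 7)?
Powers of 5 mod 7: 5^1≡5, 5^2≡4, 5^3≡6, 5^4≡2, 5^5≡3, 5^6≡1. Order = 6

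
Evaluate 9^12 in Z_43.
Using repeated squaring. 12 = 8 + 4 (binary 1100). Repeated squaring mod 43: 9^1 ≡ 9; 9^2 ≡ 9² = 81 ≡ 38; 9^4 ≡ 38² = 1444 ≡ 25; 9^8 ≡ 25² = 625 ≡ 23. Multiply: 9^12 = 9^8 × 9^4 ≡ 23 × 25 (mod 43): 23 × 25 = 575 ≡ 16. So 9^12 ≡ 16 (mod 43).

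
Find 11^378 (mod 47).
Using Fermat: 11^{46} ≡ 1 (mod 47). 378 ≡ 10 (mod 46). So 11^{378} ≡ 11^{10} ≡ 42 (mod 47)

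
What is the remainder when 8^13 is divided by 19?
Using repeated squaring. 13 = 8 + 4 + 1 (binary 1101). Repeated squaring mod 19: 8^1 ≡ 8; 8^2 ≡ 8² = 64 ≡ 7; 8^4 ≡ 7² = 49 ≡ 11; 8^8 ≡ 11² = 121 ≡ 7. Multiply: 8^13 = 8^8 × 8^4 × 8^1 ≡ 7 × 11 × 8 (mod 19): 7 × 11 = 77 ≡ 1; 1 × 8 = 8 ≡ 8. So 8^13 ≡ 8 (mod 19).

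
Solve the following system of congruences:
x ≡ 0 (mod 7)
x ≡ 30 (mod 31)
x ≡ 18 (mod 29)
2541

Using the Chinese Remainder Theorem:
M = product of moduli = 6293
For equation 1: M_1 = 899, 899 ≡ 3 (mod 7), inverse of 899 mod 7 is 5 (check: 3 × 5 = 15 ≡ 1 (mod 7))
For equation 2: M_2 = 203, 203 ≡ 17 (mod 31), inverse of 203 mod 31 is 11 (check: 17 × 11 = 187 ≡ 1 (mod 31))
For equation 3: M_3 = 217, 217 ≡ 14 (mod 29), inverse of 217 mod 29 is 27 (check: 14 × 27 = 378 ≡ 1 (mod 29))
Combine: x ≡ Σ r_i×M_i×(M_i⁻¹ mod m_i) = 0×899×5 + 30×203×11 + 18×217×27 = 0 + 66990 + 105462 = 172452
172452 mod 6293 = 2541
x ≡ 2541 (mod 6293)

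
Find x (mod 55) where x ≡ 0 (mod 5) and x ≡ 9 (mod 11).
M = 5 × 11 = 55. M₁ = 11, y₁ ≡ 1 (mod 5). M₂ = 5, y₂ ≡ 9 (mod 11). x = 0×11×1 + 9×5×9 ≡ 20 (mod 55)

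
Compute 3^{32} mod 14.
9

Using successive squaring:
Binary expansion of 32: 100000
Powers of 3 mod 14 (each is the square of the previous):
  3^1 ≡ 3 (mod 14)
  3^2 ≡ 3² = 9 ≡ 9 (mod 14)
  3^4 ≡ 9² = 81 ≡ 11 (mod 14)
  3^8 ≡ 11² = 121 ≡ 9 (mod 14)
  3^16 ≡ 9² = 81 ≡ 11 (mod 14)
  3^32 ≡ 11² = 121 ≡ 9 (mod 14)
32 is a power of 2, so 3^32 is the last square: ≡ 9 (mod 14)
Result: 3^32 ≡ 9 (mod 14)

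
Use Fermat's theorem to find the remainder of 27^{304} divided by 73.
1

By Fermat's Little Theorem, a^(p-1) ≡ 1 (mod p) for prime p and gcd(a, p) = 1
Here p = 73, so 27^72 ≡ 1 (mod 73)
We can reduce the exponent: 304 mod 72 = 16
So 27^304 ≡ 27^16 (mod 73)
Computing: 27^16 mod 73 = 1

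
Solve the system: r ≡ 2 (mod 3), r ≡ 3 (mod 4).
M = 3 × 4 = 12. M₁ = 4, y₁ ≡ 1 (mod 3). M₂ = 3, y₂ ≡ 3 (mod 4). r = 2×4×1 + 3×3×3 ≡ 11 (mod 12)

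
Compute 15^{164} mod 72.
9

Using successive squaring:
Binary expansion of 164: 10100100
Powers of 15 mod 72 (each is the square of the previous):
  15^1 ≡ 15 (mod 72)
  15^2 ≡ 15² = 225 ≡ 9 (mod 72)
  15^4 ≡ 9² = 81 ≡ 9 (mod 72)
  15^8 ≡ 9² = 81 ≡ 9 (mod 72)
  15^16 ≡ 9² = 81 ≡ 9 (mod 72)
  15^32 ≡ 9² = 81 ≡ 9 (mod 72)
  15^64 ≡ 9² = 81 ≡ 9 (mod 72)
  15^128 ≡ 9² = 81 ≡ 9 (mod 72)
164 = 128 + 32 + 4, so 15^164 = 15^128 × 15^32 × 15^4 ≡ 9 × 9 × 9 (mod 72)
Multiplying step by step:
  9 × 9 = 81 ≡ 9 (mod 72)
  9 × 9 = 81 ≡ 9 (mod 72)
Result: 15^164 ≡ 9 (mod 72)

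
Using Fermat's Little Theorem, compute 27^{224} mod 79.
67

By Fermat's Little Theorem, a^(p-1) ≡ 1 (mod p) for prime p and gcd(a, p) = 1
Here p = 79, so 27^78 ≡ 1 (mod 79)
We can reduce the exponent: 224 mod 78 = 68
So 27^224 ≡ 27^68 (mod 79)
Computing: 27^68 mod 79 = 67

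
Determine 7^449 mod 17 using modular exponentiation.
Using Fermat: 7^{16} ≡ 1 (mod 17). 449 ≡ 1 (mod 16). So 7^{449} ≡ 7^{1} ≡ 7 (mod 17)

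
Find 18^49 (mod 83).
Using repeated squaring. 49 = 32 + 16 + 1 (binary 110001). Repeated squaring mod 83: 18^1 ≡ 18; 18^2 ≡ 18² = 324 ≡ 75; 18^4 ≡ 75² = 5625 ≡ 64; 18^8 ≡ 64² = 4096 ≡ 29; 18^16 ≡ 29² = 841 ≡ 11; 18^32 ≡ 11² = 121 ≡ 38. Multiply: 18^49 = 18^32 × 18^16 × 18^1 ≡ 38 × 11 × 18 (mod 83): 38 × 11 = 418 ≡ 3; 3 × 18 = 54 ≡ 54. So 18^49 ≡ 54 (mod 83).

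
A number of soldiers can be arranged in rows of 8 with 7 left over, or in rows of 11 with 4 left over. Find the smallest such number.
M = 8 × 11 = 88. M₁ = 11, y₁ ≡ 3 (mod 8). M₂ = 8, y₂ ≡ 7 (mod 11). y = 7×11×3 + 4×8×7 ≡ 15 (mod 88). The smallest positive such number is 15.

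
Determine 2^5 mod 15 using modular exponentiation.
5 = 4 + 1 (binary 101). Repeated squaring mod 15: 2^1 ≡ 2; 2^2 ≡ 2² = 4 ≡ 4; 2^4 ≡ 4² = 16 ≡ 1. Multiply: 2^5 = 2^4 × 2^1 ≡ 1 × 2 (mod 15): 1 × 2 = 2 ≡ 2. So 2^5 ≡ 2 (mod 15).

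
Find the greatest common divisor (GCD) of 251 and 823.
1

Using the Euclidean algorithm:
251 = 0 × 823 + 251
823 = 3 × 251 + 70
251 = 3 × 70 + 41
70 = 1 × 41 + 29
41 = 1 × 29 + 12
29 = 2 × 12 + 5
12 = 2 × 5 + 2
5 = 2 × 2 + 1
2 = 2 × 1 + 0

GCD(251, 823) = 1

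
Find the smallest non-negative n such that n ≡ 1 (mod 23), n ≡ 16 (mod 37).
645

Using the Chinese Remainder Theorem:
M = product of moduli = 851
For equation 1: M_1 = 37, 37 ≡ 14 (mod 23), inverse of 37 mod 23 is 5 (check: 14 × 5 = 70 ≡ 1 (mod 23))
For equation 2: M_2 = 23, 23 ≡ 23 (mod 37), inverse of 23 mod 37 is 29 (check: 23 × 29 = 667 ≡ 1 (mod 37))
Combine: n ≡ Σ r_i×M_i×(M_i⁻¹ mod m_i) = 1×37×5 + 16×23×29 = 185 + 10672 = 10857
10857 mod 851 = 645
n ≡ 645 (mod 851)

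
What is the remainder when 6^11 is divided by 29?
Using repeated squaring. 11 = 8 + 2 + 1 (binary 1011). Repeated squaring mod 29: 6^1 ≡ 6; 6^2 ≡ 6² = 36 ≡ 7; 6^4 ≡ 7² = 49 ≡ 20; 6^8 ≡ 20² = 400 ≡ 23. Multiply: 6^11 = 6^8 × 6^2 × 6^1 ≡ 23 × 7 × 6 (mod 29): 23 × 7 = 161 ≡ 16; 16 × 6 = 96 ≡ 9. So 6^11 ≡ 9 (mod 29).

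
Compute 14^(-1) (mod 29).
14^(-1) ≡ 27 (mod 29). Verification: 14 × 27 = 378 ≡ 1 (mod 29)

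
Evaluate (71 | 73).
(71/73) = 71^{36} mod 73 = 1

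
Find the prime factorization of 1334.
2 × 23 × 29

Divide by primes starting from smallest:
1334 ÷ 2 = 667
667 ÷ 23 = 29
29 ÷ 29 = 1

1334 = 2 × 23 × 29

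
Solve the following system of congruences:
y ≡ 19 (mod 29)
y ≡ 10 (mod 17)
367

Using the Chinese Remainder Theorem:
M = product of moduli = 493
For equation 1: M_1 = 17, 17 ≡ 17 (mod 29), inverse of 17 mod 29 is 12 (check: 17 × 12 = 204 ≡ 1 (mod 29))
For equation 2: M_2 = 29, 29 ≡ 12 (mod 17), inverse of 29 mod 17 is 10 (check: 12 × 10 = 120 ≡ 1 (mod 17))
Combine: y ≡ Σ r_i×M_i×(M_i⁻¹ mod m_i) = 19×17×12 + 10×29×10 = 3876 + 2900 = 6776
6776 mod 493 = 367
y ≡ 367 (mod 493)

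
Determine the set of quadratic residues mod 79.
QRs mod 79: {1, 2, 4, 5, 8, 9, 10, 11, 13, 16, 18, 19, 20, 21, 22, 23, 25, 26, 31, 32, 36, 38, 40, 42, 44, 45, 46, 49, 50, 51, 52, 55, 62, 64, 65, 67, 72, 73, 76}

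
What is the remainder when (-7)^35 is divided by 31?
Using Fermat: (-7)^{30} ≡ 1 (mod 31). 35 ≡ 5 (mod 30). So (-7)^{35} ≡ (-7)^{5} ≡ 26 (mod 31)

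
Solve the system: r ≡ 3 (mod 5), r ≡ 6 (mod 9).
M = 5 × 9 = 45. M₁ = 9, y₁ ≡ 4 (mod 5). M₂ = 5, y₂ ≡ 2 (mod 9). r = 3×9×4 + 6×5×2 ≡ 33 (mod 45)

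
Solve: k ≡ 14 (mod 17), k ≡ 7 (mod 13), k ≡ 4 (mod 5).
M = 17 × 13 × 5 = 1105. M₁ = 65, y₁ ≡ 11 (mod 17). M₂ = 85, y₂ ≡ 2 (mod 13). M₃ = 221, y₃ ≡ 1 (mod 5). k = 14×65×11 + 7×85×2 + 4×221×1 ≡ 1034 (mod 1105)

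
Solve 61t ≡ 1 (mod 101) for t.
61^(-1) ≡ 53 (mod 101). Verification: 61 × 53 = 3233 ≡ 1 (mod 101)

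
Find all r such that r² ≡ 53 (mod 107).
The square roots of 53 mod 107 are 69 and 38. Verify: 69² = 4761 ≡ 53 (mod 107)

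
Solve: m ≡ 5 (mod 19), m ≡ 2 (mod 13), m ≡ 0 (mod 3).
M = 19 × 13 × 3 = 741. M₁ = 39, y₁ ≡ 1 (mod 19). M₂ = 57, y₂ ≡ 8 (mod 13). M₃ = 247, y₃ ≡ 1 (mod 3). m = 5×39×1 + 2×57×8 + 0×247×1 ≡ 366 (mod 741)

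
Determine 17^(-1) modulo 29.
17^(-1) ≡ 12 (mod 29). Verification: 17 × 12 = 204 ≡ 1 (mod 29)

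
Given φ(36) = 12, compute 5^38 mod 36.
By Euler: 5^{12} ≡ 1 (mod 36) since gcd(5, 36) = 1. 38 = 3×12 + 2. So 5^{38} ≡ 5^{2} ≡ 25 (mod 36)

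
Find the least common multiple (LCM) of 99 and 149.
14751

First find GCD(99, 149) using the Euclidean algorithm:
99 = 0 × 149 + 99
149 = 1 × 99 + 50
99 = 1 × 50 + 49
50 = 1 × 49 + 1
49 = 49 × 1 + 0
GCD(99, 149) = 1

LCM formula: LCM(a, b) = (a × b) / GCD(a, b)
LCM(99, 149) = (99 × 149) / 1
LCM(99, 149) = 14751 / 1
LCM(99, 149) = 14751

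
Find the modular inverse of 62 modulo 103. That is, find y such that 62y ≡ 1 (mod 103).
5

Using Extended Euclidean Algorithm:
gcd(62, 103) = 1
Bezout coefficients: 62 × 5 + 103 × -3 = 1
So 62 × 5 ≡ 1 (mod 103)
The inverse is 5 mod 103 = 5
Verification: 62 × 5 = 310 = 3 × 103 + 1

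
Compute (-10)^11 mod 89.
Using repeated squaring. (-10) ≡ 79 (mod 89). 11 = 8 + 2 + 1 (binary 1011). Repeated squaring mod 89: 79^1 ≡ 79; 79^2 ≡ 79² = 6241 ≡ 11; 79^4 ≡ 11² = 121 ≡ 32; 79^8 ≡ 32² = 1024 ≡ 45. Multiply: (-10)^11 ≡ 79^8 × 79^2 × 79^1 ≡ 45 × 11 × 79 (mod 89): 45 × 11 = 495 ≡ 50; 50 × 79 = 3950 ≡ 34. So (-10)^11 ≡ 34 (mod 89).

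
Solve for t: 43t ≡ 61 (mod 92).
87

Since gcd(43, 92) = 1 divides 61, a solution exists.
Multiply both sides by the inverse of 43 mod 92:
  43^(-1) mod 92 = 15
  x ≡ 15 × 61 ≡ 915 ≡ 87 (mod 92)
Verification: 43 × 87 = 3741 = 40 × 92 + 61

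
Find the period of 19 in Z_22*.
Powers of 19 mod 22: 19^1≡19, 19^2≡9, 19^3≡17, 19^4≡15, 19^5≡21, 19^6≡3, 19^7≡13, 19^8≡5, 19^9≡7, 19^10≡1. Order = 10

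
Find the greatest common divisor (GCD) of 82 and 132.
2

Using the Euclidean algorithm:
82 = 0 × 132 + 82
132 = 1 × 82 + 50
82 = 1 × 50 + 32
50 = 1 × 32 + 18
32 = 1 × 18 + 14
18 = 1 × 14 + 4
14 = 3 × 4 + 2
4 = 2 × 2 + 0

GCD(82, 132) = 2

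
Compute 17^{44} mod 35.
16

Using successive squaring:
Binary expansion of 44: 101100
Powers of 17 mod 35 (each is the square of the previous):
  17^1 ≡ 17 (mod 35)
  17^2 ≡ 17² = 289 ≡ 9 (mod 35)
  17^4 ≡ 9² = 81 ≡ 11 (mod 35)
  17^8 ≡ 11² = 121 ≡ 16 (mod 35)
  17^16 ≡ 16² = 256 ≡ 11 (mod 35)
  17^32 ≡ 11² = 121 ≡ 16 (mod 35)
44 = 32 + 8 + 4, so 17^44 = 17^32 × 17^8 × 17^4 ≡ 16 × 16 × 11 (mod 35)
Multiplying step by step:
  16 × 16 = 256 ≡ 11 (mod 35)
  11 × 11 = 121 ≡ 16 (mod 35)
Result: 17^44 ≡ 16 (mod 35)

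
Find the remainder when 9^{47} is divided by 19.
By Fermat: 9^{18} ≡ 1 (mod 19). 47 = 2×18 + 11. So 9^{47} ≡ 9^{11} ≡ 5 (mod 19)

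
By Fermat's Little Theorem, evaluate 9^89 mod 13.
By Fermat: 9^{12} ≡ 1 (mod 13). 89 = 7×12 + 5. So 9^{89} ≡ 9^{5} ≡ 3 (mod 13)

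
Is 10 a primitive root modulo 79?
No

To verify, check if 10^(78/q) ≢ 1 (mod 79) for each prime divisor q of 78
Divisors of 78 = 78: [1, 2, 3, 6, 13, 26, 39, 78]
  10^(78/2) = 10^39 ≡ 1 (mod 79)
  10^(78/3) = 10^26 ≡ 1 (mod 79)
  10^(78/13) = 10^6 ≡ 18 (mod 79)
Conclusion: 10 is not a primitive root modulo 79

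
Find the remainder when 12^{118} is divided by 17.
By Fermat: 12^{16} ≡ 1 (mod 17). 118 = 7×16 + 6. So 12^{118} ≡ 12^{6} ≡ 2 (mod 17)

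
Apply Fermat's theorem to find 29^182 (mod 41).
By Fermat: 29^{40} ≡ 1 (mod 41). 182 = 4×40 + 22. So 29^{182} ≡ 29^{22} ≡ 20 (mod 41)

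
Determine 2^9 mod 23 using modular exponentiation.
9 = 8 + 1 (binary 1001). Repeated squaring mod 23: 2^1 ≡ 2; 2^2 ≡ 2² = 4 ≡ 4; 2^4 ≡ 4² = 16 ≡ 16; 2^8 ≡ 16² = 256 ≡ 3. Multiply: 2^9 = 2^8 × 2^1 ≡ 3 × 2 (mod 23): 3 × 2 = 6 ≡ 6. So 2^9 ≡ 6 (mod 23).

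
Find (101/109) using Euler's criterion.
(101/109) = 101^{54} mod 109 = -1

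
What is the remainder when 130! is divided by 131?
By Wilson's theorem, (130)! ≡ -1 ≡ 130 (mod 131)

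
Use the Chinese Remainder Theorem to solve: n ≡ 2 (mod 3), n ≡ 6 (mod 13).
M = 3 × 13 = 39. M₁ = 13, y₁ ≡ 1 (mod 3). M₂ = 3, y₂ ≡ 9 (mod 13). n = 2×13×1 + 6×3×9 ≡ 32 (mod 39)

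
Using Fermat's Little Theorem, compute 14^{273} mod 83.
52

By Fermat's Little Theorem, a^(p-1) ≡ 1 (mod p) for prime p and gcd(a, p) = 1
Here p = 83, so 14^82 ≡ 1 (mod 83)
We can reduce the exponent: 273 mod 82 = 27
So 14^273 ≡ 14^27 (mod 83)
Computing: 14^27 mod 83 = 52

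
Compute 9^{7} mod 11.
4

Using successive squaring:
Binary expansion of 7: 111
Powers of 9 mod 11 (each is the square of the previous):
  9^1 ≡ 9 (mod 11)
  9^2 ≡ 9² = 81 ≡ 4 (mod 11)
  9^4 ≡ 4² = 16 ≡ 5 (mod 11)
7 = 4 + 2 + 1, so 9^7 = 9^4 × 9^2 × 9^1 ≡ 5 × 4 × 9 (mod 11)
Multiplying step by step:
  5 × 4 = 20 ≡ 9 (mod 11)
  9 × 9 = 81 ≡ 4 (mod 11)
Result: 9^7 ≡ 4 (mod 11)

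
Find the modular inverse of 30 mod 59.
30^(-1) ≡ 2 (mod 59). Verification: 30 × 2 = 60 ≡ 1 (mod 59)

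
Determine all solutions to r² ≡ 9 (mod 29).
The square roots of 9 mod 29 are 26 and 3. Verify: 26² = 676 ≡ 9 (mod 29)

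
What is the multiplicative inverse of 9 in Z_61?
34

Using Extended Euclidean Algorithm:
gcd(9, 61) = 1
Bezout coefficients: 9 × -27 + 61 × 4 = 1
So 9 × -27 ≡ 1 (mod 61)
The inverse is -27 mod 61 = 34
Verification: 9 × 34 = 306 = 5 × 61 + 1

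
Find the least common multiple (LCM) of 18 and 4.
36

First find GCD(18, 4) using the Euclidean algorithm:
18 = 4 × 4 + 2
4 = 2 × 2 + 0
GCD(18, 4) = 2

LCM formula: LCM(a, b) = (a × b) / GCD(a, b)
LCM(18, 4) = (18 × 4) / 2
LCM(18, 4) = 72 / 2
LCM(18, 4) = 36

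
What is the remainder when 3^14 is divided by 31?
Using repeated squaring. 14 = 8 + 4 + 2 (binary 1110). Repeated squaring mod 31: 3^1 ≡ 3; 3^2 ≡ 3² = 9 ≡ 9; 3^4 ≡ 9² = 81 ≡ 19; 3^8 ≡ 19² = 361 ≡ 20. Multiply: 3^14 = 3^8 × 3^4 × 3^2 ≡ 20 × 19 × 9 (mod 31): 20 × 19 = 380 ≡ 8; 8 × 9 = 72 ≡ 10. So 3^14 ≡ 10 (mod 31).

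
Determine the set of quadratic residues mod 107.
QRs mod 107: {1, 3, 4, 9, 10, 11, 12, 13, 14, 16, 19, 23, 25, 27, 29, 30, 33, 34, 35, 36, 37, 39, 40, 41, 42, 44, 47, 48, 49, 52, 53, 56, 57, 61, 62, 64, 69, 75, 76, 79, 81, 83, 85, 86, 87, 89, 90, 92, 99, 100, 101, 102, 105}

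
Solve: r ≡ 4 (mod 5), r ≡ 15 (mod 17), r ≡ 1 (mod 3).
M = 5 × 17 × 3 = 255. M₁ = 51, y₁ ≡ 1 (mod 5). M₂ = 15, y₂ ≡ 8 (mod 17). M₃ = 85, y₃ ≡ 1 (mod 3). r = 4×51×1 + 15×15×8 + 1×85×1 ≡ 49 (mod 255)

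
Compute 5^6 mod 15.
6 = 4 + 2 (binary 110). Repeated squaring mod 15: 5^1 ≡ 5; 5^2 ≡ 5² = 25 ≡ 10; 5^4 ≡ 10² = 100 ≡ 10. Multiply: 5^6 = 5^4 × 5^2 ≡ 10 × 10 (mod 15): 10 × 10 = 100 ≡ 10. So 5^6 ≡ 10 (mod 15).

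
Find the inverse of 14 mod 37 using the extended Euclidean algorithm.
Extended GCD: 14(8) + 37(-3) = 1. So 14^(-1) ≡ 8 ≡ 8 (mod 37). Verify: 14 × 8 = 112 ≡ 1 (mod 37)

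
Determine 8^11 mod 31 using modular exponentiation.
Using repeated squaring. 11 = 8 + 2 + 1 (binary 1011). Repeated squaring mod 31: 8^1 ≡ 8; 8^2 ≡ 8² = 64 ≡ 2; 8^4 ≡ 2² = 4 ≡ 4; 8^8 ≡ 4² = 16 ≡ 16. Multiply: 8^11 = 8^8 × 8^2 × 8^1 ≡ 16 × 2 × 8 (mod 31): 16 × 2 = 32 ≡ 1; 1 × 8 = 8 ≡ 8. So 8^11 ≡ 8 (mod 31).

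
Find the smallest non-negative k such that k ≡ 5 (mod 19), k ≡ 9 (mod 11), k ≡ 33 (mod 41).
8479

Using the Chinese Remainder Theorem:
M = product of moduli = 8569
For equation 1: M_1 = 451, 451 ≡ 14 (mod 19), inverse of 451 mod 19 is 15 (check: 14 × 15 = 210 ≡ 1 (mod 19))
For equation 2: M_2 = 779, 779 ≡ 9 (mod 11), inverse of 779 mod 11 is 5 (check: 9 × 5 = 45 ≡ 1 (mod 11))
For equation 3: M_3 = 209, 209 ≡ 4 (mod 41), inverse of 209 mod 41 is 31 (check: 4 × 31 = 124 ≡ 1 (mod 41))
Combine: k ≡ Σ r_i×M_i×(M_i⁻¹ mod m_i) = 5×451×15 + 9×779×5 + 33×209×31 = 33825 + 35055 + 213807 = 282687
282687 mod 8569 = 8479
k ≡ 8479 (mod 8569)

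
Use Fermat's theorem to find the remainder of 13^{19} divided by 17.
4

By Fermat's Little Theorem, a^(p-1) ≡ 1 (mod p) for prime p and gcd(a, p) = 1
Here p = 17, so 13^16 ≡ 1 (mod 17)
We can reduce the exponent: 19 mod 16 = 3
So 13^19 ≡ 13^3 (mod 17)
Computing: 13^3 mod 17 = 4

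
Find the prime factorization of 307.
307

Divide by primes starting from smallest:
307 ÷ 307 = 1

307 = 307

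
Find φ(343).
294

Prime factorization: 343 = 7^3
Using the formula φ(n) = n × Π(1 - 1/p) for each prime factor p:
φ(343) = 343 × (1 - 1/7)
φ(343) = 294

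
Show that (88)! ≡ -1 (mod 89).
(88)! mod 89 = 88. Since this equals -1 (mod 89), Wilson confirms 89 is prime.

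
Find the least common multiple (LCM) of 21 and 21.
21

First find GCD(21, 21) using the Euclidean algorithm:
21 = 1 × 21 + 0
GCD(21, 21) = 21

LCM formula: LCM(a, b) = (a × b) / GCD(a, b)
LCM(21, 21) = (21 × 21) / 21
LCM(21, 21) = 441 / 21
LCM(21, 21) = 21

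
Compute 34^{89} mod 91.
34

Using successive squaring:
Binary expansion of 89: 1011001
Powers of 34 mod 91 (each is the square of the previous):
  34^1 ≡ 34 (mod 91)
  34^2 ≡ 34² = 1156 ≡ 64 (mod 91)
  34^4 ≡ 64² = 4096 ≡ 1 (mod 91)
  34^8 ≡ 1² = 1 ≡ 1 (mod 91)
  34^16 ≡ 1² = 1 ≡ 1 (mod 91)
  34^32 ≡ 1² = 1 ≡ 1 (mod 91)
  34^64 ≡ 1² = 1 ≡ 1 (mod 91)
89 = 64 + 16 + 8 + 1, so 34^89 = 34^64 × 34^16 × 34^8 × 34^1 ≡ 1 × 1 × 1 × 34 (mod 91)
Multiplying step by step:
  1 × 1 = 1 ≡ 1 (mod 91)
  1 × 1 = 1 ≡ 1 (mod 91)
  1 × 34 = 34 ≡ 34 (mod 91)
Result: 34^89 ≡ 34 (mod 91)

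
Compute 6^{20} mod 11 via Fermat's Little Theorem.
1

By Fermat's Little Theorem, a^(p-1) ≡ 1 (mod p) for prime p and gcd(a, p) = 1
Here p = 11, so 6^10 ≡ 1 (mod 11)
We can reduce the exponent: 20 mod 10 = 0
So 6^20 ≡ 6^0 (mod 11)
Computing: 6^0 mod 11 = 1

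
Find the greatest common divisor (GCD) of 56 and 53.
1

Using the Euclidean algorithm:
56 = 1 × 53 + 3
53 = 17 × 3 + 2
3 = 1 × 2 + 1
2 = 2 × 1 + 0

GCD(56, 53) = 1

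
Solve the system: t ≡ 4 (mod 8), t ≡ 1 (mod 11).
M = 8 × 11 = 88. M₁ = 11, y₁ ≡ 3 (mod 8). M₂ = 8, y₂ ≡ 7 (mod 11). t = 4×11×3 + 1×8×7 ≡ 12 (mod 88)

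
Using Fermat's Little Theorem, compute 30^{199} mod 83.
17

By Fermat's Little Theorem, a^(p-1) ≡ 1 (mod p) for prime p and gcd(a, p) = 1
Here p = 83, so 30^82 ≡ 1 (mod 83)
We can reduce the exponent: 199 mod 82 = 35
So 30^199 ≡ 30^35 (mod 83)
Computing: 30^35 mod 83 = 17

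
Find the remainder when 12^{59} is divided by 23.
By Fermat: 12^{22} ≡ 1 (mod 23). 59 = 2×22 + 15. So 12^{59} ≡ 12^{15} ≡ 13 (mod 23)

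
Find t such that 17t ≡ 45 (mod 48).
45

Since gcd(17, 48) = 1 divides 45, a solution exists.
Multiply both sides by the inverse of 17 mod 48:
  17^(-1) mod 48 = 17
  x ≡ 17 × 45 ≡ 765 ≡ 45 (mod 48)
Verification: 17 × 45 = 765 = 15 × 48 + 45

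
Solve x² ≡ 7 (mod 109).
The square roots of 7 mod 109 are 15 and 94. Verify: 15² = 225 ≡ 7 (mod 109)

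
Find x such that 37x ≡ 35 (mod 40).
15

Since gcd(37, 40) = 1 divides 35, a solution exists.
Multiply both sides by the inverse of 37 mod 40:
  37^(-1) mod 40 = 13
  x ≡ 13 × 35 ≡ 455 ≡ 15 (mod 40)
Verification: 37 × 15 = 555 = 13 × 40 + 35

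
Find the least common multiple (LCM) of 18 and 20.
180

First find GCD(18, 20) using the Euclidean algorithm:
18 = 0 × 20 + 18
20 = 1 × 18 + 2
18 = 9 × 2 + 0
GCD(18, 20) = 2

LCM formula: LCM(a, b) = (a × b) / GCD(a, b)
LCM(18, 20) = (18 × 20) / 2
LCM(18, 20) = 360 / 2
LCM(18, 20) = 180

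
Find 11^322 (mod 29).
Using Fermat: 11^{28} ≡ 1 (mod 29). 322 ≡ 14 (mod 28). So 11^{322} ≡ 11^{14} ≡ 28 (mod 29)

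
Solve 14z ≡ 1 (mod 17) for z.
14^(-1) ≡ 11 (mod 17). Verification: 14 × 11 = 154 ≡ 1 (mod 17)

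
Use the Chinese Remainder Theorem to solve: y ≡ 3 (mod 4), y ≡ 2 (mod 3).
M = 4 × 3 = 12. M₁ = 3, y₁ ≡ 3 (mod 4). M₂ = 4, y₂ ≡ 1 (mod 3). y = 3×3×3 + 2×4×1 ≡ 11 (mod 12)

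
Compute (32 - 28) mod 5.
4

(32 - 28) = 4
4 mod 5 = 4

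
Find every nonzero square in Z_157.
QRs mod 157: {1, 3, 4, 9, 10, 11, 12, 13, 14, 16, 17, 19, 25, 27, 30, 31, 33, 35, 36, 37, 39, 40, 42, 44, 46, 47, 48, 49, 51, 52, 56, 57, 58, 64, 67, 68, 71, 75, 76, 81, 82, 86, 89, 90, 93, 99, 100, 101, 105, 106, 108, 109, 110, 111, 113, 115, 117, 118, 120, 121, 122, 124, 126, 127, 130, 132, 138, 140, 141, 143, 144, 145, 146, 147, 148, 153, 154, 156}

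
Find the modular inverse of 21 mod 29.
21^(-1) ≡ 18 (mod 29). Verification: 21 × 18 = 378 ≡ 1 (mod 29)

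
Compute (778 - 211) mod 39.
21

(778 - 211) = 567
567 mod 39 = 21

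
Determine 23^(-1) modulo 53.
23^(-1) ≡ 30 (mod 53). Verification: 23 × 30 = 690 ≡ 1 (mod 53)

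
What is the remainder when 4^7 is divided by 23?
7 = 4 + 2 + 1 (binary 111). Repeated squaring mod 23: 4^1 ≡ 4; 4^2 ≡ 4² = 16 ≡ 16; 4^4 ≡ 16² = 256 ≡ 3. Multiply: 4^7 = 4^4 × 4^2 × 4^1 ≡ 3 × 16 × 4 (mod 23): 3 × 16 = 48 ≡ 2; 2 × 4 = 8 ≡ 8. So 4^7 ≡ 8 (mod 23).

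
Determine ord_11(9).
Powers of 9 mod 11: 9^1≡9, 9^2≡4, 9^3≡3, 9^4≡5, 9^5≡1. Order = 5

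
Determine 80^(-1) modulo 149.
80^(-1) ≡ 95 (mod 149). Verification: 80 × 95 = 7600 ≡ 1 (mod 149)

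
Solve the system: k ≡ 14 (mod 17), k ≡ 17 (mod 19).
M = 17 × 19 = 323. M₁ = 19, y₁ ≡ 9 (mod 17). M₂ = 17, y₂ ≡ 9 (mod 19). k = 14×19×9 + 17×17×9 ≡ 150 (mod 323)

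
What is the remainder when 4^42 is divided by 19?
Using Fermat: 4^{18} ≡ 1 (mod 19). 42 ≡ 6 (mod 18). So 4^{42} ≡ 4^{6} ≡ 11 (mod 19)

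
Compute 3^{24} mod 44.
37

Using successive squaring:
Binary expansion of 24: 11000
Powers of 3 mod 44 (each is the square of the previous):
  3^1 ≡ 3 (mod 44)
  3^2 ≡ 3² = 9 ≡ 9 (mod 44)
  3^4 ≡ 9² = 81 ≡ 37 (mod 44)
  3^8 ≡ 37² = 1369 ≡ 5 (mod 44)
  3^16 ≡ 5² = 25 ≡ 25 (mod 44)
24 = 16 + 8, so 3^24 = 3^16 × 3^8 ≡ 25 × 5 (mod 44)
Multiplying step by step:
  25 × 5 = 125 ≡ 37 (mod 44)
Result: 3^24 ≡ 37 (mod 44)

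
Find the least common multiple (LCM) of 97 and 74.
7178

First find GCD(97, 74) using the Euclidean algorithm:
97 = 1 × 74 + 23
74 = 3 × 23 + 5
23 = 4 × 5 + 3
5 = 1 × 3 + 2
3 = 1 × 2 + 1
2 = 2 × 1 + 0
GCD(97, 74) = 1

LCM formula: LCM(a, b) = (a × b) / GCD(a, b)
LCM(97, 74) = (97 × 74) / 1
LCM(97, 74) = 7178 / 1
LCM(97, 74) = 7178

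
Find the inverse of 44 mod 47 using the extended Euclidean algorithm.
Extended GCD: 44(-16) + 47(15) = 1. So 44^(-1) ≡ 31 ≡ 31 (mod 47). Verify: 44 × 31 = 1364 ≡ 1 (mod 47)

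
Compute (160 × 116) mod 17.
13

(160 × 116) = 18560
18560 mod 17 = 13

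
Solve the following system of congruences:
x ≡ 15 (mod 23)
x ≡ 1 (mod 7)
15

Using the Chinese Remainder Theorem:
M = product of moduli = 161
For equation 1: M_1 = 7, 7 ≡ 7 (mod 23), inverse of 7 mod 23 is 10 (check: 7 × 10 = 70 ≡ 1 (mod 23))
For equation 2: M_2 = 23, 23 ≡ 2 (mod 7), inverse of 23 mod 7 is 4 (check: 2 × 4 = 8 ≡ 1 (mod 7))
Combine: x ≡ Σ r_i×M_i×(M_i⁻¹ mod m_i) = 15×7×10 + 1×23×4 = 1050 + 92 = 1142
1142 mod 161 = 15
x ≡ 15 (mod 161)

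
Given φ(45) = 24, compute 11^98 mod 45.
By Euler: 11^{24} ≡ 1 (mod 45) since gcd(11, 45) = 1. 98 = 4×24 + 2. So 11^{98} ≡ 11^{2} ≡ 31 (mod 45)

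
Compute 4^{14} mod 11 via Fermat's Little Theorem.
3

By Fermat's Little Theorem, a^(p-1) ≡ 1 (mod p) for prime p and gcd(a, p) = 1
Here p = 11, so 4^10 ≡ 1 (mod 11)
We can reduce the exponent: 14 mod 10 = 4
So 4^14 ≡ 4^4 (mod 11)
Computing: 4^4 mod 11 = 3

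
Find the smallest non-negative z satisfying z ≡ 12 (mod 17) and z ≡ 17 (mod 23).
M = 17 × 23 = 391. M₁ = 23, y₁ ≡ 3 (mod 17). M₂ = 17, y₂ ≡ 19 (mod 23). z = 12×23×3 + 17×17×19 ≡ 63 (mod 391)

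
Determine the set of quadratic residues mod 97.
QRs mod 97: {1, 2, 3, 4, 6, 8, 9, 11, 12, 16, 18, 22, 24, 25, 27, 31, 32, 33, 35, 36, 43, 44, 47, 48, 49, 50, 53, 54, 61, 62, 64, 65, 66, 70, 72, 73, 75, 79, 81, 85, 86, 88, 89, 91, 93, 94, 95, 96}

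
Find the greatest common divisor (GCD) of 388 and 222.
2

Using the Euclidean algorithm:
388 = 1 × 222 + 166
222 = 1 × 166 + 56
166 = 2 × 56 + 54
56 = 1 × 54 + 2
54 = 27 × 2 + 0

GCD(388, 222) = 2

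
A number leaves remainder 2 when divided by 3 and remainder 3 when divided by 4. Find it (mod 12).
M = 3 × 4 = 12. M₁ = 4, y₁ ≡ 1 (mod 3). M₂ = 3, y₂ ≡ 3 (mod 4). y = 2×4×1 + 3×3×3 ≡ 11 (mod 12)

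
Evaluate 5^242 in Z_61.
Using Fermat: 5^{60} ≡ 1 (mod 61). 242 ≡ 2 (mod 60). So 5^{242} ≡ 5^{2} ≡ 25 (mod 61)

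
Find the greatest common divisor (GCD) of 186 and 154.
2

Using the Euclidean algorithm:
186 = 1 × 154 + 32
154 = 4 × 32 + 26
32 = 1 × 26 + 6
26 = 4 × 6 + 2
6 = 3 × 2 + 0

GCD(186, 154) = 2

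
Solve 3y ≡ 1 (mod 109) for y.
73

Using Extended Euclidean Algorithm:
gcd(3, 109) = 1
Bezout coefficients: 3 × -36 + 109 × 1 = 1
So 3 × -36 ≡ 1 (mod 109)
The inverse is -36 mod 109 = 73
Verification: 3 × 73 = 219 = 2 × 109 + 1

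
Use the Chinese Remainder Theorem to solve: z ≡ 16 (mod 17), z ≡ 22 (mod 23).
M = 17 × 23 = 391. M₁ = 23, y₁ ≡ 3 (mod 17). M₂ = 17, y₂ ≡ 19 (mod 23). z = 16×23×3 + 22×17×19 ≡ 390 (mod 391)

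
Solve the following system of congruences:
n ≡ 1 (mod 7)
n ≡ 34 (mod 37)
71

Using the Chinese Remainder Theorem:
M = product of moduli = 259
For equation 1: M_1 = 37, 37 ≡ 2 (mod 7), inverse of 37 mod 7 is 4 (check: 2 × 4 = 8 ≡ 1 (mod 7))
For equation 2: M_2 = 7, 7 ≡ 7 (mod 37), inverse of 7 mod 37 is 16 (check: 7 × 16 = 112 ≡ 1 (mod 37))
Combine: n ≡ Σ r_i×M_i×(M_i⁻¹ mod m_i) = 1×37×4 + 34×7×16 = 148 + 3808 = 3956
3956 mod 259 = 71
n ≡ 71 (mod 259)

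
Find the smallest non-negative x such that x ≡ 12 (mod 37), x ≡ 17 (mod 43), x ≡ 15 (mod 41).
29945

Using the Chinese Remainder Theorem:
M = product of moduli = 65231
For equation 1: M_1 = 1763, 1763 ≡ 24 (mod 37), inverse of 1763 mod 37 is 17 (check: 24 × 17 = 408 ≡ 1 (mod 37))
For equation 2: M_2 = 1517, 1517 ≡ 12 (mod 43), inverse of 1517 mod 43 is 18 (check: 12 × 18 = 216 ≡ 1 (mod 43))
For equation 3: M_3 = 1591, 1591 ≡ 33 (mod 41), inverse of 1591 mod 41 is 5 (check: 33 × 5 = 165 ≡ 1 (mod 41))
Combine: x ≡ Σ r_i×M_i×(M_i⁻¹ mod m_i) = 12×1763×17 + 17×1517×18 + 15×1591×5 = 359652 + 464202 + 119325 = 943179
943179 mod 65231 = 29945
x ≡ 29945 (mod 65231)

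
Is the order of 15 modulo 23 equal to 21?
No, the actual order is 22, not 21.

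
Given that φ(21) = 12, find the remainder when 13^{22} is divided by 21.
By Euler: 13^{12} ≡ 1 (mod 21) since gcd(13, 21) = 1. 22 = 1×12 + 10. So 13^{22} ≡ 13^{10} ≡ 1 (mod 21)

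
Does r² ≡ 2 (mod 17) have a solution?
By Euler's criterion: 2^{8} ≡ 1 (mod 17). Since this equals 1, 2 is a QR.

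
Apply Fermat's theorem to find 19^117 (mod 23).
By Fermat: 19^{22} ≡ 1 (mod 23). 117 = 5×22 + 7. So 19^{117} ≡ 19^{7} ≡ 15 (mod 23)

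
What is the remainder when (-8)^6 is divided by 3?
(-8) ≡ 1 (mod 3). 6 = 4 + 2 (binary 110). Repeated squaring mod 3: 1^1 ≡ 1; 1^2 ≡ 1² = 1 ≡ 1; 1^4 ≡ 1² = 1 ≡ 1. Multiply: (-8)^6 ≡ 1^4 × 1^2 ≡ 1 × 1 (mod 3): 1 × 1 = 1 ≡ 1. So (-8)^6 ≡ 1 (mod 3).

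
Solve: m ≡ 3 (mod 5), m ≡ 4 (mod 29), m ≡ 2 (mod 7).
M = 5 × 29 × 7 = 1015. M₁ = 203, y₁ ≡ 2 (mod 5). M₂ = 35, y₂ ≡ 5 (mod 29). M₃ = 145, y₃ ≡ 3 (mod 7). m = 3×203×2 + 4×35×5 + 2×145×3 ≡ 758 (mod 1015)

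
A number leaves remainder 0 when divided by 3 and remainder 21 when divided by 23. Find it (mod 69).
M = 3 × 23 = 69. M₁ = 23, y₁ ≡ 2 (mod 3). M₂ = 3, y₂ ≡ 8 (mod 23). t = 0×23×2 + 21×3×8 ≡ 21 (mod 69)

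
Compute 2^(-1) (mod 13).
2^(-1) ≡ 7 (mod 13). Verification: 2 × 7 = 14 ≡ 1 (mod 13)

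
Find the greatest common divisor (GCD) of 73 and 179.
1

Using the Euclidean algorithm:
73 = 0 × 179 + 73
179 = 2 × 73 + 33
73 = 2 × 33 + 7
33 = 4 × 7 + 5
7 = 1 × 5 + 2
5 = 2 × 2 + 1
2 = 2 × 1 + 0

GCD(73, 179) = 1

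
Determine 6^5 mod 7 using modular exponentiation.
5 = 4 + 1 (binary 101). Repeated squaring mod 7: 6^1 ≡ 6; 6^2 ≡ 6² = 36 ≡ 1; 6^4 ≡ 1² = 1 ≡ 1. Multiply: 6^5 = 6^4 × 6^1 ≡ 1 × 6 (mod 7): 1 × 6 = 6 ≡ 6. So 6^5 ≡ 6 (mod 7).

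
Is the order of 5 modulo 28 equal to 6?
Yes, ord_28(5) = 6.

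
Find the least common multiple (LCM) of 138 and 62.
4278

First find GCD(138, 62) using the Euclidean algorithm:
138 = 2 × 62 + 14
62 = 4 × 14 + 6
14 = 2 × 6 + 2
6 = 3 × 2 + 0
GCD(138, 62) = 2

LCM formula: LCM(a, b) = (a × b) / GCD(a, b)
LCM(138, 62) = (138 × 62) / 2
LCM(138, 62) = 8556 / 2
LCM(138, 62) = 4278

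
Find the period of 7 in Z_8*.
Powers of 7 mod 8: 7^1≡7, 7^2≡1. Order = 2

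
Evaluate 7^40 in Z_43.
Using repeated squaring. 40 = 32 + 8 (binary 101000). Repeated squaring mod 43: 7^1 ≡ 7; 7^2 ≡ 7² = 49 ≡ 6; 7^4 ≡ 6² = 36 ≡ 36; 7^8 ≡ 36² = 1296 ≡ 6; 7^16 ≡ 6² = 36 ≡ 36; 7^32 ≡ 36² = 1296 ≡ 6. Multiply: 7^40 = 7^32 × 7^8 ≡ 6 × 6 (mod 43): 6 × 6 = 36 ≡ 36. So 7^40 ≡ 36 (mod 43).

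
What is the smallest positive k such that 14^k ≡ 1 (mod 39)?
Powers of 14 mod 39: 14^1≡14, 14^2≡1. Order = 2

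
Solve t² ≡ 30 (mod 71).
The square roots of 30 mod 71 are 32 and 39. Verify: 32² = 1024 ≡ 30 (mod 71)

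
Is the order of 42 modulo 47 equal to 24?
No, the actual order is 23, not 24.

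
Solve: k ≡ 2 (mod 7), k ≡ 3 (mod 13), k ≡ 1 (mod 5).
M = 7 × 13 × 5 = 455. M₁ = 65, y₁ ≡ 4 (mod 7). M₂ = 35, y₂ ≡ 3 (mod 13). M₃ = 91, y₃ ≡ 1 (mod 5). k = 2×65×4 + 3×35×3 + 1×91×1 ≡ 16 (mod 455)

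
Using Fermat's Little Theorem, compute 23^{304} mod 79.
23

By Fermat's Little Theorem, a^(p-1) ≡ 1 (mod p) for prime p and gcd(a, p) = 1
Here p = 79, so 23^78 ≡ 1 (mod 79)
We can reduce the exponent: 304 mod 78 = 70
So 23^304 ≡ 23^70 (mod 79)
Computing: 23^70 mod 79 = 23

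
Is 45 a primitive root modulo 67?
No

To verify, check if 45^(66/q) ≢ 1 (mod 67) for each prime divisor q of 66
Divisors of 66 = 66: [1, 2, 3, 6, 11, 22, 33, 66]
  45^(66/11) = 45^6 ≡ 25 (mod 67)
  45^(66/2) = 45^33 ≡ 66 (mod 67)
  45^(66/3) = 45^22 ≡ 1 (mod 67)
Conclusion: 45 is not a primitive root modulo 67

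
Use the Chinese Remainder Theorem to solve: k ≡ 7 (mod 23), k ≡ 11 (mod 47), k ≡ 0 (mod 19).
17119

Using the Chinese Remainder Theorem:
M = product of moduli = 20539
For equation 1: M_1 = 893, 893 ≡ 19 (mod 23), inverse of 893 mod 23 is 17 (check: 19 × 17 = 323 ≡ 1 (mod 23))
For equation 2: M_2 = 437, 437 ≡ 14 (mod 47), inverse of 437 mod 47 is 37 (check: 14 × 37 = 518 ≡ 1 (mod 47))
For equation 3: M_3 = 1081, 1081 ≡ 17 (mod 19), inverse of 1081 mod 19 is 9 (check: 17 × 9 = 153 ≡ 1 (mod 19))
Combine: k ≡ Σ r_i×M_i×(M_i⁻¹ mod m_i) = 7×893×17 + 11×437×37 + 0×1081×9 = 106267 + 177859 + 0 = 284126
284126 mod 20539 = 17119
k ≡ 17119 (mod 20539)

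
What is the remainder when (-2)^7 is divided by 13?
(-2) ≡ 11 (mod 13). 7 = 4 + 2 + 1 (binary 111). Repeated squaring mod 13: 11^1 ≡ 11; 11^2 ≡ 11² = 121 ≡ 4; 11^4 ≡ 4² = 16 ≡ 3. Multiply: (-2)^7 ≡ 11^4 × 11^2 × 11^1 ≡ 3 × 4 × 11 (mod 13): 3 × 4 = 12 ≡ 12; 12 × 11 = 132 ≡ 2. So (-2)^7 ≡ 2 (mod 13).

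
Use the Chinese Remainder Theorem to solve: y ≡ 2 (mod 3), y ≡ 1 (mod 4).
M = 3 × 4 = 12. M₁ = 4, y₁ ≡ 1 (mod 3). M₂ = 3, y₂ ≡ 3 (mod 4). y = 2×4×1 + 1×3×3 ≡ 5 (mod 12)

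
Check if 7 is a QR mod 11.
By Euler's criterion: 7^{5} ≡ 10 (mod 11). Since this equals -1 (≡ 10), 7 is not a QR.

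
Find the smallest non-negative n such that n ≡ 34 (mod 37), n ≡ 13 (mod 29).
71

Using the Chinese Remainder Theorem:
M = product of moduli = 1073
For equation 1: M_1 = 29, 29 ≡ 29 (mod 37), inverse of 29 mod 37 is 23 (check: 29 × 23 = 667 ≡ 1 (mod 37))
For equation 2: M_2 = 37, 37 ≡ 8 (mod 29), inverse of 37 mod 29 is 11 (check: 8 × 11 = 88 ≡ 1 (mod 29))
Combine: n ≡ Σ r_i×M_i×(M_i⁻¹ mod m_i) = 34×29×23 + 13×37×11 = 22678 + 5291 = 27969
27969 mod 1073 = 71
n ≡ 71 (mod 1073)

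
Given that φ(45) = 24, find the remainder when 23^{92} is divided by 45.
By Euler: 23^{24} ≡ 1 (mod 45) since gcd(23, 45) = 1. 92 = 3×24 + 20. So 23^{92} ≡ 23^{20} ≡ 16 (mod 45)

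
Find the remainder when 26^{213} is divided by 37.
By Fermat: 26^{36} ≡ 1 (mod 37). 213 = 5×36 + 33. So 26^{213} ≡ 26^{33} ≡ 1 (mod 37)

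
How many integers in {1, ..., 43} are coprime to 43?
42

Prime factorization: 43 = 43
Using the formula φ(n) = n × Π(1 - 1/p) for each prime factor p:
φ(43) = 43 × (1 - 1/43)
φ(43) = 42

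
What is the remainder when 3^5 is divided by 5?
5 = 4 + 1 (binary 101). Repeated squaring mod 5: 3^1 ≡ 3; 3^2 ≡ 3² = 9 ≡ 4; 3^4 ≡ 4² = 16 ≡ 1. Multiply: 3^5 = 3^4 × 3^1 ≡ 1 × 3 (mod 5): 1 × 3 = 3 ≡ 3. So 3^5 ≡ 3 (mod 5).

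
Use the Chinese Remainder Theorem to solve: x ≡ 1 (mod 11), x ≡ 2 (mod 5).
12

Using the Chinese Remainder Theorem:
M = product of moduli = 55
For equation 1: M_1 = 5, 5 ≡ 5 (mod 11), inverse of 5 mod 11 is 9 (check: 5 × 9 = 45 ≡ 1 (mod 11))
For equation 2: M_2 = 11, 11 ≡ 1 (mod 5), inverse of 11 mod 5 is 1 (check: 1 × 1 = 1 ≡ 1 (mod 5))
Combine: x ≡ Σ r_i×M_i×(M_i⁻¹ mod m_i) = 1×5×9 + 2×11×1 = 45 + 22 = 67
67 mod 55 = 12
x ≡ 12 (mod 55)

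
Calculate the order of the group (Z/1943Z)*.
1848

Prime factorization: 1943 = 29 × 67
Using the formula φ(n) = n × Π(1 - 1/p) for each prime factor p:
φ(1943) = 1943 × (1 - 1/29) × (1 - 1/67)
φ(1943) = 1848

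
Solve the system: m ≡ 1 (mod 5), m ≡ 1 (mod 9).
M = 5 × 9 = 45. M₁ = 9, y₁ ≡ 4 (mod 5). M₂ = 5, y₂ ≡ 2 (mod 9). m = 1×9×4 + 1×5×2 ≡ 1 (mod 45)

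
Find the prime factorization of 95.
5 × 19

Divide by primes starting from smallest:
95 ÷ 5 = 19
19 ÷ 19 = 1

95 = 5 × 19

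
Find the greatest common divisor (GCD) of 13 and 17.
1

Using the Euclidean algorithm:
13 = 0 × 17 + 13
17 = 1 × 13 + 4
13 = 3 × 4 + 1
4 = 4 × 1 + 0

GCD(13, 17) = 1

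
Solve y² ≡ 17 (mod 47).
The square roots of 17 mod 47 are 8 and 39. Verify: 8² = 64 ≡ 17 (mod 47)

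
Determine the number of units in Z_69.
44

Prime factorization: 69 = 3 × 23
Using the formula φ(n) = n × Π(1 - 1/p) for each prime factor p:
φ(69) = 69 × (1 - 1/3) × (1 - 1/23)
φ(69) = 44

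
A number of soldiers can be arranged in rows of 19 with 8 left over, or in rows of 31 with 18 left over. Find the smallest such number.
M = 19 × 31 = 589. M₁ = 31, y₁ ≡ 8 (mod 19). M₂ = 19, y₂ ≡ 18 (mod 31). r = 8×31×8 + 18×19×18 ≡ 483 (mod 589). The smallest positive such number is 483.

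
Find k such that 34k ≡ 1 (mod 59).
34^(-1) ≡ 33 (mod 59). Verification: 34 × 33 = 1122 ≡ 1 (mod 59)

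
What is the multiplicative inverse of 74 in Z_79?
74^(-1) ≡ 63 (mod 79). Verification: 74 × 63 = 4662 ≡ 1 (mod 79)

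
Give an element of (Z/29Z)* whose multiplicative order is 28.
2 has order 28 mod 29 since 2^{28} ≡ 1 (mod 29) and no smaller power works.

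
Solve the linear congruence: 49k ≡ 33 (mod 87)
6

Since gcd(49, 87) = 1 divides 33, a solution exists.
Multiply both sides by the inverse of 49 mod 87:
  49^(-1) mod 87 = 16
  x ≡ 16 × 33 ≡ 528 ≡ 6 (mod 87)
Verification: 49 × 6 = 294 = 3 × 87 + 33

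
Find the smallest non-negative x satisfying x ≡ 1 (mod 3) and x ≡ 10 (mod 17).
M = 3 × 17 = 51. M₁ = 17, y₁ ≡ 2 (mod 3). M₂ = 3, y₂ ≡ 6 (mod 17). x = 1×17×2 + 10×3×6 ≡ 10 (mod 51)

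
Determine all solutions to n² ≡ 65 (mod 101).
The square roots of 65 mod 101 are 60 and 41. Verify: 60² = 3600 ≡ 65 (mod 101)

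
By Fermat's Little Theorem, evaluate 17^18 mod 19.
By Fermat's Little Theorem, 17^{18} ≡ 1 (mod 19) since 19 is prime and gcd(17, 19) = 1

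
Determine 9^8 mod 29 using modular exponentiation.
8 = 8 (binary 1000). Repeated squaring mod 29: 9^1 ≡ 9; 9^2 ≡ 9² = 81 ≡ 23; 9^4 ≡ 23² = 529 ≡ 7; 9^8 ≡ 7² = 49 ≡ 20. So 9^8 ≡ 20 (mod 29).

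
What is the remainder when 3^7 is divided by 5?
7 = 4 + 2 + 1 (binary 111). Repeated squaring mod 5: 3^1 ≡ 3; 3^2 ≡ 3² = 9 ≡ 4; 3^4 ≡ 4² = 16 ≡ 1. Multiply: 3^7 = 3^4 × 3^2 × 3^1 ≡ 1 × 4 × 3 (mod 5): 1 × 4 = 4 ≡ 4; 4 × 3 = 12 ≡ 2. So 3^7 ≡ 2 (mod 5).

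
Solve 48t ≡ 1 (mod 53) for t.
48^(-1) ≡ 21 (mod 53). Verification: 48 × 21 = 1008 ≡ 1 (mod 53)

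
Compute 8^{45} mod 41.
9

Using successive squaring:
Binary expansion of 45: 101101
Powers of 8 mod 41 (each is the square of the previous):
  8^1 ≡ 8 (mod 41)
  8^2 ≡ 8² = 64 ≡ 23 (mod 41)
  8^4 ≡ 23² = 529 ≡ 37 (mod 41)
  8^8 ≡ 37² = 1369 ≡ 16 (mod 41)
  8^16 ≡ 16² = 256 ≡ 10 (mod 41)
  8^32 ≡ 10² = 100 ≡ 18 (mod 41)
45 = 32 + 8 + 4 + 1, so 8^45 = 8^32 × 8^8 × 8^4 × 8^1 ≡ 18 × 16 × 37 × 8 (mod 41)
Multiplying step by step:
  18 × 16 = 288 ≡ 1 (mod 41)
  1 × 37 = 37 ≡ 37 (mod 41)
  37 × 8 = 296 ≡ 9 (mod 41)
Result: 8^45 ≡ 9 (mod 41)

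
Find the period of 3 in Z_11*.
Powers of 3 mod 11: 3^1≡3, 3^2≡9, 3^3≡5, 3^4≡4, 3^5≡1. Order = 5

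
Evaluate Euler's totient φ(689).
624

Prime factorization: 689 = 13 × 53
Using the formula φ(n) = n × Π(1 - 1/p) for each prime factor p:
φ(689) = 689 × (1 - 1/13) × (1 - 1/53)
φ(689) = 624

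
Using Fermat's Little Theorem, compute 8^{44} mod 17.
16

By Fermat's Little Theorem, a^(p-1) ≡ 1 (mod p) for prime p and gcd(a, p) = 1
Here p = 17, so 8^16 ≡ 1 (mod 17)
We can reduce the exponent: 44 mod 16 = 12
So 8^44 ≡ 8^12 (mod 17)
Computing: 8^12 mod 17 = 16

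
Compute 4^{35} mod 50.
24

Using successive squaring:
Binary expansion of 35: 100011
Powers of 4 mod 50 (each is the square of the previous):
  4^1 ≡ 4 (mod 50)
  4^2 ≡ 4² = 16 ≡ 16 (mod 50)
  4^4 ≡ 16² = 256 ≡ 6 (mod 50)
  4^8 ≡ 6² = 36 ≡ 36 (mod 50)
  4^16 ≡ 36² = 1296 ≡ 46 (mod 50)
  4^32 ≡ 46² = 2116 ≡ 16 (mod 50)
35 = 32 + 2 + 1, so 4^35 = 4^32 × 4^2 × 4^1 ≡ 16 × 16 × 4 (mod 50)
Multiplying step by step:
  16 × 16 = 256 ≡ 6 (mod 50)
  6 × 4 = 24 ≡ 24 (mod 50)
Result: 4^35 ≡ 24 (mod 50)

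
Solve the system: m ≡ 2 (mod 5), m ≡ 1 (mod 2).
M = 5 × 2 = 10. M₁ = 2, y₁ ≡ 3 (mod 5). M₂ = 5, y₂ ≡ 1 (mod 2). m = 2×2×3 + 1×5×1 ≡ 7 (mod 10)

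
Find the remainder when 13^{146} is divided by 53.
By Fermat: 13^{52} ≡ 1 (mod 53). 146 = 2×52 + 42. So 13^{146} ≡ 13^{42} ≡ 24 (mod 53)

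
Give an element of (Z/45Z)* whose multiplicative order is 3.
16 has order 3 mod 45 since 16^{3} ≡ 1 (mod 45) and no smaller power works.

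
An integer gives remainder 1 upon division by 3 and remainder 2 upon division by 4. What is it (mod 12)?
M = 3 × 4 = 12. M₁ = 4, y₁ ≡ 1 (mod 3). M₂ = 3, y₂ ≡ 3 (mod 4). k = 1×4×1 + 2×3×3 ≡ 10 (mod 12). The smallest positive such number is 10.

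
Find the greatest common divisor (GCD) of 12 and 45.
3

Using the Euclidean algorithm:
12 = 0 × 45 + 12
45 = 3 × 12 + 9
12 = 1 × 9 + 3
9 = 3 × 3 + 0

GCD(12, 45) = 3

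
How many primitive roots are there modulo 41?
16

The number of primitive roots modulo p is φ(p-1) = φ(40)
φ(40) = 16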